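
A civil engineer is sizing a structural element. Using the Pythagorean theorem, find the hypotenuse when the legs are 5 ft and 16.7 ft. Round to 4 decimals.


Shape: right triangle
Legs a = 5 ft, b = 16.7 ft
Formula: c = sqrt(a^2 + b^2)
a^2 = 25, b^2 = 278.89
a^2 + b^2 = 303.89
c = sqrt(303.89)
c = 17.4324
17.4324 ft


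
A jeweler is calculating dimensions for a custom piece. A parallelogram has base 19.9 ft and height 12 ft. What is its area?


Shape: parallelogram
Base b = 19.9 ft, Height h = 12 ft
Formula: A = b * h
A = 19.9 * 12
A = 238.8
238.8 ft^2


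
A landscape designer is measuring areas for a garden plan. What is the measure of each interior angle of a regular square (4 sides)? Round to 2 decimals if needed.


Shape: regular square (4 sides)
Formula: interior angle = (n - 2) * 180 / n
(n - 2) = 2
(n - 2) * 180 = 360
angle = 360 / 4
angle = 90
90 degrees


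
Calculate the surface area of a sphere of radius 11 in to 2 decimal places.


Shape: sphere
Radius r = 11 in
Formula: SA = 4 * pi * r^2
r^2 = 121
SA = 4 * pi * 121
SA = 484 * pi
SA = 1520.53
1520.53 in^2


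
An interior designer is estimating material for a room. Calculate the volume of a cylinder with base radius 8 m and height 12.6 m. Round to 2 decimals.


Shape: cylinder
Radius r = 8 m, Height h = 12.6 m
Formula: V = pi * r^2 * h
r^2 = 64
V = pi * 64 * 12.6
V = 806.4 * pi
V = 2533.38
2533.38 m^3


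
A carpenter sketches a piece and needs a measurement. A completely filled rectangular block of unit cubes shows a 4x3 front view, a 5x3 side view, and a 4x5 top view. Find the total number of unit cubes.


Orthographic views of a solid rectangular block:
Front view 4 x 3 -> length = 4, height = 3
Side view 5 x 3 -> width = 5, height = 3 (consistent)
Top view 4 x 5 -> confirms length = 4, width = 5
The block is 4 x 5 x 3.
Total unit cubes = 4 * 5 * 3 = 60
60 unit cubes


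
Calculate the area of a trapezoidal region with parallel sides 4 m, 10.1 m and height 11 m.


Shape: trapezoid
Parallel sides a = 4 m, b = 10.1 m; Height h = 11 m
Formula: A = (a + b) * h / 2
a + b = 4 + 10.1 = 14.1
A = 14.1 * 11 / 2
A = 155.1 / 2
A = 77.55
77.55 m^2


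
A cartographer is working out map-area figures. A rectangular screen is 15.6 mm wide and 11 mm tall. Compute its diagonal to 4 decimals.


Shape: rectangle (diagonal via Pythagoras)
Sides: 15.6 mm and 11 mm
Formula: d = sqrt(l^2 + w^2)
l^2 = 243.36, w^2 = 121
l^2 + w^2 = 364.36
d = sqrt(364.36)
d = 19.0882
19.0882 mm


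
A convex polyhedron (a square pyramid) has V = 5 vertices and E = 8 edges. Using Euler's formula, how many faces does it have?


Polyhedron: square pyramid
Euler's formula for convex polyhedra: V - E + F = 2
Given: V = 5 vertices and E = 8 edges
Solve for F:
F = 2 + E - V = 2 + 8 - 5 = 5
5 faces


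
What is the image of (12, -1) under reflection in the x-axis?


Transformation: reflection
Original point: (12, -1)
Rule for reflection over the x-axis: (x, y) -> (x, -y)
Apply: (12, -1) -> (12, 1)
(12, 1)


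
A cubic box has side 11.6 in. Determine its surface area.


Shape: cube
Side s = 11.6 in
A cube has 6 square faces.
Formula: SA = 6 * s^2
s^2 = 134.56
SA = 6 * 134.56
SA = 807.36
807.36 in^2


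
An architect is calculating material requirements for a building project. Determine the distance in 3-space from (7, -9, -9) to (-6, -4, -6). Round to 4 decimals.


3D distance between two points
P1 = (7, -9, -9), P2 = (-6, -4, -6)
Formula: d = sqrt((x2-x1)^2 + (y2-y1)^2 + (z2-z1)^2)
dx = -6 - 7 = -13
dy = -4 - -9 = 5
dz = -6 - -9 = 3
dx^2 + dy^2 + dz^2 = 169 + 25 + 9 = 203
d = sqrt(203)
d = 14.2478
14.2478 units


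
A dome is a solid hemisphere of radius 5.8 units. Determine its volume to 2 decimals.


Shape: hemisphere (half of a sphere)
Radius r = 5.8 units
Formula: V = (1/2) * (4/3) * pi * r^3 = (2/3) * pi * r^3
r^3 = 195.112
(2/3) * 195.112 = 130.074667
V = 130.074667 * pi
V = 408.64
408.64 units^3


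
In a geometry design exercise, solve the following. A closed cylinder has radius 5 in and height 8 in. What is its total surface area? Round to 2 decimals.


Shape: closed cylinder
Radius r = 5 in, Height h = 8 in
Formula: SA = 2*pi*r^2 + 2*pi*r*h = 2*pi*r*(r + h)
r + h = 13
2 * r * (r + h) = 2 * 5 * 13 = 130
SA = 130 * pi
SA = 408.41
408.41 in^2


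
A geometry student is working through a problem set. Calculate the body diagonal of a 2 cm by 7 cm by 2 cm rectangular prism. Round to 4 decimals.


Shape: rectangular box (space diagonal)
l = 2 cm, w = 7 cm, h = 2 cm
Visualize: the diagonal of the base, then a right triangle with that diagonal and the height.
Formula: d = sqrt(l^2 + w^2 + h^2)
l^2 + w^2 + h^2 = 4 + 49 + 4 = 57
d = sqrt(57)
d = 7.5498
7.5498 cm


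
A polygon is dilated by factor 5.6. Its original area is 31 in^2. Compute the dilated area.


Linear scale factor k = 5.6
Original area = 31 in^2
Rule: under a linear scaling by k, areas scale by k^2.
k^2 = 5.6^2 = 31.36
New area = 31 * 31.36
New area = 972.16
972.16 in^2


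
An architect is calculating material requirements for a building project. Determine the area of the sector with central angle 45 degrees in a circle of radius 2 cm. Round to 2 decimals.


Shape: circular sector
Radius r = 2 cm, Angle = 45 degrees
Formula: A = (angle/360) * pi * r^2
r^2 = 4
Fraction of circle = 45/360
A = (45/360) * pi * 4
A = 0.5 * pi
A = 1.57
1.57 cm^2


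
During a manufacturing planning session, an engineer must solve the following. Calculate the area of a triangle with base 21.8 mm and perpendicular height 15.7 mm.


Shape: triangle
Base b = 21.8 mm, Height h = 15.7 mm
Formula: A = (1/2) * b * h
A = 0.5 * 21.8 * 15.7
A = 0.5 * 342.26
A = 171.13
171.13 mm^2


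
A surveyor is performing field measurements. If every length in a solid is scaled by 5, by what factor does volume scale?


Linear scale factor k = 5
Rule: under a linear scaling by k, volumes scale by k^3.
k^3 = 5 * 5 * 5
k^3 = 25 * 5
k^3 = 125
Volume scales by a factor of 125.
125 (dimensionless)


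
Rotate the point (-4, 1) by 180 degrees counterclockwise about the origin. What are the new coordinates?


Transformation: rotation about the origin
Original point: (-4, 1)
Rule for 180 deg: (x, y) -> (-x, -y)
Apply: (-4, 1) -> (4, -1)
(4, -1)


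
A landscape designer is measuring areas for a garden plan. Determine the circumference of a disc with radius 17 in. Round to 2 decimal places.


Shape: circle
Radius r = 17 in
Formula: C = 2 * pi * r
C = 2 * pi * 17
C = 34 * pi
C = 106.81
106.81 in


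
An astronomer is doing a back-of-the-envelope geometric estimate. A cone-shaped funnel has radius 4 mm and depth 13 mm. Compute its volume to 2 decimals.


Shape: cone
Radius r = 4 mm, Height h = 13 mm
Formula: V = (1/3) * pi * r^2 * h
r^2 = 16
pi * r^2 * h = pi * 16 * 13 = 208 * pi
V = 208 * pi / 3
V = 217.82
217.82 mm^3


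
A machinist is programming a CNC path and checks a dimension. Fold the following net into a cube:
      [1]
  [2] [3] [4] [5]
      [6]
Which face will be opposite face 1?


Net: cross layout. Take square 3 as the base (bottom).
Fold the four squares in the horizontal row up around 3: 2 -> left, 4 -> right, 5 wraps to the top.
Fold 1 and 6 up from 3: 1 -> back, 6 -> front.
Opposite pairs are therefore: (1, 6), (2, 4), (3, 5).
Face 1 is opposite face 6.
face 6


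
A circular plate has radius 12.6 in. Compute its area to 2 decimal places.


Shape: circle
Radius r = 12.6 in
Formula: A = pi * r^2
r^2 = 12.6^2 = 158.76
A = pi * 158.76
A = 498.76
498.76 in^2


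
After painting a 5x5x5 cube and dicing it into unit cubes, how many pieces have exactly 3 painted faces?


Large cube: 5 x 5 x 5, cut into unit cubes.
Cubes with 3 painted faces are at the corners. A cube always has 8 corners.
Count = 8
8 unit cubes


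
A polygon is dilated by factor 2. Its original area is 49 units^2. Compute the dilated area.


Linear scale factor k = 2
Original area = 49 units^2
Rule: under a linear scaling by k, areas scale by k^2.
k^2 = 2^2 = 4
New area = 49 * 4
New area = 196
196 units^2


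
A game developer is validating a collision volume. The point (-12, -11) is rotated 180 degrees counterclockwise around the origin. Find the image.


Transformation: rotation about the origin
Original point: (-12, -11)
Rule for 180 deg: (x, y) -> (-x, -y)
Apply: (-12, -11) -> (12, 11)
(12, 11)


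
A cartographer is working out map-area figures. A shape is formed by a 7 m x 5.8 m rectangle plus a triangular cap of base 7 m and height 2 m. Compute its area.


Composite shape: rectangle + triangle
Rectangle area = 7 * 5.8 = 40.6
Triangle area = 0.5 * 7 * 2 = 7
Total = 40.6 + 7
Total = 47.6
47.6 m^2


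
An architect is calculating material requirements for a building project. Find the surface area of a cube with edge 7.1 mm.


Shape: cube
Side s = 7.1 mm
A cube has 6 square faces.
Formula: SA = 6 * s^2
s^2 = 50.41
SA = 6 * 50.41
SA = 302.46
302.46 mm^2


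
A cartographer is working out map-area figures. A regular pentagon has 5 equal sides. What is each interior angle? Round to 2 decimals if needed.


Shape: regular pentagon (5 sides)
Formula: interior angle = (n - 2) * 180 / n
(n - 2) = 3
(n - 2) * 180 = 540
angle = 540 / 5
angle = 108
108 degrees


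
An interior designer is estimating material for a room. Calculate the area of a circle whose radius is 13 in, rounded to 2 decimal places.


Shape: circle
Radius r = 13 in
Formula: A = pi * r^2
r^2 = 13^2 = 169
A = pi * 169
A = 530.93
530.93 in^2


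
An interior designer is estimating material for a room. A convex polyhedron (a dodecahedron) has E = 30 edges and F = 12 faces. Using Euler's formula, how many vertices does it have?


Polyhedron: dodecahedron
Euler's formula for convex polyhedra: V - E + F = 2
Given: E = 30 edges and F = 12 faces
Solve for V:
V = 2 + E - F = 2 + 30 - 12 = 20
20 vertices


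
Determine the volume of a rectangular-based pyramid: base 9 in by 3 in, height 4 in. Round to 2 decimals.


Shape: rectangular pyramid
Base: 9 in x 3 in, Height h = 4 in
Formula: V = (1/3) * base_area * h
base_area = 9 * 3 = 27
base_area * h = 27 * 4 = 108
V = 108 / 3
V = 36
36 in^3


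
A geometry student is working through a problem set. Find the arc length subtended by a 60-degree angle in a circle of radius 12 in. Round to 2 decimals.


Shape: circular arc
Radius r = 12 in, Angle = 60 degrees
Formula: L = (angle/360) * 2 * pi * r
2 * pi * r = 24 * pi
L = (60/360) * 24 * pi
L = 4 * pi
L = 12.57
12.57 in


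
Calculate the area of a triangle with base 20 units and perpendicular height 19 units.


Shape: triangle
Base b = 20 units, Height h = 19 units
Formula: A = (1/2) * b * h
A = 0.5 * 20 * 19
A = 0.5 * 380
A = 190
190 units^2


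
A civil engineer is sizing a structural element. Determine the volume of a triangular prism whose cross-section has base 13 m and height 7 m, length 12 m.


Shape: triangular prism
Triangle base = 13 m, triangle height = 7 m, prism length L = 12 m
Formula: V = (1/2 * b * h_tri) * L
Cross-section area = 0.5 * 13 * 7 = 45.5
V = 45.5 * 12
V = 546
546 m^3


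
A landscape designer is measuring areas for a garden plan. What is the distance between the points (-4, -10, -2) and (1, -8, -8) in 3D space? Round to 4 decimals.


3D distance between two points
P1 = (-4, -10, -2), P2 = (1, -8, -8)
Formula: d = sqrt((x2-x1)^2 + (y2-y1)^2 + (z2-z1)^2)
dx = 1 - -4 = 5
dy = -8 - -10 = 2
dz = -8 - -2 = -6
dx^2 + dy^2 + dz^2 = 25 + 4 + 36 = 65
d = sqrt(65)
d = 8.0623
8.0623 units


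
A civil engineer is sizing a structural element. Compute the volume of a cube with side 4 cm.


Shape: cube
Side s = 4 cm
Formula: V = s^3
V = 4 * 4 * 4
V = 16 * 4
V = 64
64 cm^3


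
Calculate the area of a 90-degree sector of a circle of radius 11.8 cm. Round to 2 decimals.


Shape: circular sector
Radius r = 11.8 cm, Angle = 90 degrees
Formula: A = (angle/360) * pi * r^2
r^2 = 139.24
Fraction of circle = 90/360
A = (90/360) * pi * 139.24
A = 34.81 * pi
A = 109.36
109.36 cm^2


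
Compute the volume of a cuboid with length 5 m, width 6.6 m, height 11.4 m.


Shape: rectangular prism
l = 5 m, w = 6.6 m, h = 11.4 m
Formula: V = l * w * h
V = 5 * 6.6 * 11.4
V = 33 * 11.4
V = 376.2
376.2 m^3


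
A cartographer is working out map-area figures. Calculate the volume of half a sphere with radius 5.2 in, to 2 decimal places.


Shape: hemisphere (half of a sphere)
Radius r = 5.2 in
Formula: V = (1/2) * (4/3) * pi * r^3 = (2/3) * pi * r^3
r^3 = 140.608
(2/3) * 140.608 = 93.738667
V = 93.738667 * pi
V = 294.49
294.49 in^3


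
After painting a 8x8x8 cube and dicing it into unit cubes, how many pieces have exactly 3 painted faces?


Large cube: 8 x 8 x 8, cut into unit cubes.
Cubes with 3 painted faces are at the corners. A cube always has 8 corners.
Count = 8
8 unit cubes


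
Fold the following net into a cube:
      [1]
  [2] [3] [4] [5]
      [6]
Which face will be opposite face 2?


Net: cross layout. Take square 3 as the base (bottom).
Fold the four squares in the horizontal row up around 3: 2 -> left, 4 -> right, 5 wraps to the top.
Fold 1 and 6 up from 3: 1 -> back, 6 -> front.
Opposite pairs are therefore: (1, 6), (2, 4), (3, 5).
Face 2 is opposite face 4.
face 4


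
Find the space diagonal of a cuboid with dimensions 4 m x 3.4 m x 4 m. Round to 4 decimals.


Shape: rectangular box (space diagonal)
l = 4 m, w = 3.4 m, h = 4 m
Visualize: the diagonal of the base, then a right triangle with that diagonal and the height.
Formula: d = sqrt(l^2 + w^2 + h^2)
l^2 + w^2 + h^2 = 16 + 11.56 + 16 = 43.56
d = sqrt(43.56)
d = 6.6
6.6 m


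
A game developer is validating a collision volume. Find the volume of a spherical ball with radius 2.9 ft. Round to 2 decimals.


Shape: sphere
Radius r = 2.9 ft
Formula: V = (4/3) * pi * r^3
r^3 = 24.389
(4/3) * 24.389 = 32.518667
V = 32.518667 * pi
V = 102.16
102.16 ft^3


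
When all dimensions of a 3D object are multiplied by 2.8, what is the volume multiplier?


Linear scale factor k = 2.8
Rule: under a linear scaling by k, volumes scale by k^3.
k^3 = 2.8 * 2.8 * 2.8
k^3 = 7.84 * 2.8
k^3 = 21.952
Volume scales by a factor of 21.952.
21.952 (dimensionless)


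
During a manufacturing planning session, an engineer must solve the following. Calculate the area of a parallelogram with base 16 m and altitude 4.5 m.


Shape: parallelogram
Base b = 16 m, Height h = 4.5 m
Formula: A = b * h
A = 16 * 4.5
A = 72
72 m^2


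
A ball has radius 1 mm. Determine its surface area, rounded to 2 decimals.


Shape: sphere
Radius r = 1 mm
Formula: SA = 4 * pi * r^2
r^2 = 1
SA = 4 * pi * 1
SA = 4 * pi
SA = 12.57
12.57 mm^2


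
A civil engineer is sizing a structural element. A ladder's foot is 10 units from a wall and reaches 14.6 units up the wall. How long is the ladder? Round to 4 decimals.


Shape: right triangle
Legs a = 10 units, b = 14.6 units
Formula: c = sqrt(a^2 + b^2)
a^2 = 100, b^2 = 213.16
a^2 + b^2 = 313.16
c = sqrt(313.16)
c = 17.6963
17.6963 units


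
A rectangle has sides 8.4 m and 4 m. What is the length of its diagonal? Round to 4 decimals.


Shape: rectangle (diagonal via Pythagoras)
Sides: 8.4 m and 4 m
Formula: d = sqrt(l^2 + w^2)
l^2 = 70.56, w^2 = 16
l^2 + w^2 = 86.56
d = sqrt(86.56)
d = 9.3038
9.3038 m


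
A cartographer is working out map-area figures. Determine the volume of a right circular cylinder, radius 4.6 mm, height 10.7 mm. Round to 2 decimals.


Shape: cylinder
Radius r = 4.6 mm, Height h = 10.7 mm
Formula: V = pi * r^2 * h
r^2 = 21.16
V = pi * 21.16 * 10.7
V = 226.412 * pi
V = 711.29
711.29 mm^3


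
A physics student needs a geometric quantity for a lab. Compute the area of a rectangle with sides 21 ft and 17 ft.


Shape: rectangle
Length l = 21 ft, Width w = 17 ft
Formula: A = l * w
A = 21 * 17
A = 357
357 ft^2


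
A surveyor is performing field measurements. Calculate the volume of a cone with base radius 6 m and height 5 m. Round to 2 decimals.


Shape: cone
Radius r = 6 m, Height h = 5 m
Formula: V = (1/3) * pi * r^2 * h
r^2 = 36
pi * r^2 * h = pi * 36 * 5 = 180 * pi
V = 180 * pi / 3
V = 188.5
188.5 m^3


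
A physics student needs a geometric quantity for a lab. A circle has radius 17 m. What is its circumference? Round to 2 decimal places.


Shape: circle
Radius r = 17 m
Formula: C = 2 * pi * r
C = 2 * pi * 17
C = 34 * pi
C = 106.81
106.81 m


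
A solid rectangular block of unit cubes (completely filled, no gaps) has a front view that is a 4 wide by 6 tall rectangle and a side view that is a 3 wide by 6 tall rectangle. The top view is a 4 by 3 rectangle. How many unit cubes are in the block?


Orthographic views of a solid rectangular block:
Front view 4 x 6 -> length = 4, height = 6
Side view 3 x 6 -> width = 3, height = 6 (consistent)
Top view 4 x 3 -> confirms length = 4, width = 3
The block is 4 x 3 x 6.
Total unit cubes = 4 * 3 * 6 = 72
72 unit cubes


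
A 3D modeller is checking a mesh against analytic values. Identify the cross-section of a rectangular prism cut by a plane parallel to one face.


Solid: rectangular prism
Cutting plane: parallel to one face
Visualize the intersection of the plane with the solid's surface.
The boundary of the cut region is a rectangle.
rectangle


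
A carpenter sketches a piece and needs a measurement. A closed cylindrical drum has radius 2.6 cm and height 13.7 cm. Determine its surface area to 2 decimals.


Shape: closed cylinder
Radius r = 2.6 cm, Height h = 13.7 cm
Formula: SA = 2*pi*r^2 + 2*pi*r*h = 2*pi*r*(r + h)
r + h = 16.3
2 * r * (r + h) = 2 * 2.6 * 16.3 = 84.76
SA = 84.76 * pi
SA = 266.28
266.28 cm^2


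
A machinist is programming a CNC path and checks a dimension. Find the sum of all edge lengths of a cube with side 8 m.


Shape: cube
Side s = 8 m
A cube has 12 edges, all equal.
Formula: total edge length = 12 * s
Total = 12 * 8
Total = 96
96 m


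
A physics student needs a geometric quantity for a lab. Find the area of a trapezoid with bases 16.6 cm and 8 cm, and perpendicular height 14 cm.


Shape: trapezoid
Parallel sides a = 16.6 cm, b = 8 cm; Height h = 14 cm
Formula: A = (a + b) * h / 2
a + b = 16.6 + 8 = 24.6
A = 24.6 * 14 / 2
A = 344.4 / 2
A = 172.2
172.2 cm^2


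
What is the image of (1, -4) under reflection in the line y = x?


Transformation: reflection
Original point: (1, -4)
Rule for reflection over y = x: (x, y) -> (y, x)
Apply: (1, -4) -> (-4, 1)
(-4, 1)


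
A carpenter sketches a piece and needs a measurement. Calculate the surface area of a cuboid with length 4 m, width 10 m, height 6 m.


Shape: rectangular prism
l = 4 m, w = 10 m, h = 6 m
Formula: SA = 2(lw + lh + wh)
lw = 40, lh = 24, wh = 60
lw + lh + wh = 124
SA = 2 * 124
SA = 248
248 m^2


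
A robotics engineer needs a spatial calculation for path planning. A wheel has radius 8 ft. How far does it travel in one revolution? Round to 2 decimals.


Shape: circle
Radius r = 8 ft
Formula: C = 2 * pi * r
C = 2 * pi * 8
C = 16 * pi
C = 50.27
50.27 ft


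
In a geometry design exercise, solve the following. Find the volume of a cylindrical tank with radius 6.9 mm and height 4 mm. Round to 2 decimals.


Shape: cylinder
Radius r = 6.9 mm, Height h = 4 mm
Formula: V = pi * r^2 * h
r^2 = 47.61
V = pi * 47.61 * 4
V = 190.44 * pi
V = 598.28
598.28 mm^3


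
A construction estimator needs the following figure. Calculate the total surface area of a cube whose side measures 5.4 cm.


Shape: cube
Side s = 5.4 cm
A cube has 6 square faces.
Formula: SA = 6 * s^2
s^2 = 29.16
SA = 6 * 29.16
SA = 174.96
174.96 cm^2


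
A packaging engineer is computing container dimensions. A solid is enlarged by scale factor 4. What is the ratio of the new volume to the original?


Linear scale factor k = 4
Rule: under a linear scaling by k, volumes scale by k^3.
k^3 = 4 * 4 * 4
k^3 = 16 * 4
k^3 = 64
Volume scales by a factor of 64.
64 (dimensionless)


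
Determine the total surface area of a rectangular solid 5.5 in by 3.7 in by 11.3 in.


Shape: rectangular prism
l = 5.5 in, w = 3.7 in, h = 11.3 in
Formula: SA = 2(lw + lh + wh)
lw = 20.35, lh = 62.15, wh = 41.81
lw + lh + wh = 124.31
SA = 2 * 124.31
SA = 248.62
248.62 in^2


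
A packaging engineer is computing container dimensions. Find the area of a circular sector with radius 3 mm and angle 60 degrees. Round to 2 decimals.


Shape: circular sector
Radius r = 3 mm, Angle = 60 degrees
Formula: A = (angle/360) * pi * r^2
r^2 = 9
Fraction of circle = 60/360
A = (60/360) * pi * 9
A = 1.5 * pi
A = 4.71
4.71 mm^2


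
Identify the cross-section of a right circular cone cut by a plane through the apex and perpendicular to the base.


Solid: right circular cone
Cutting plane: through the apex and perpendicular to the base
Visualize the intersection of the plane with the solid's surface.
The boundary of the cut region is a isosceles triangle.
isosceles triangle


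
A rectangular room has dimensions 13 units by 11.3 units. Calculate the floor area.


Shape: rectangle
Length l = 13 units, Width w = 11.3 units
Formula: A = l * w
A = 13 * 11.3
A = 146.9
146.9 units^2


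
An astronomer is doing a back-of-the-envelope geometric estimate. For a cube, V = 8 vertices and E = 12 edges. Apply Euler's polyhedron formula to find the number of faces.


Polyhedron: cube
Euler's formula for convex polyhedra: V - E + F = 2
Given: V = 8 vertices and E = 12 edges
Solve for F:
F = 2 + E - V = 2 + 12 - 8 = 6
6 faces


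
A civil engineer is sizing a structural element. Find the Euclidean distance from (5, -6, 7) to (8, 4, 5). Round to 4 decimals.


3D distance between two points
P1 = (5, -6, 7), P2 = (8, 4, 5)
Formula: d = sqrt((x2-x1)^2 + (y2-y1)^2 + (z2-z1)^2)
dx = 8 - 5 = 3
dy = 4 - -6 = 10
dz = 5 - 7 = -2
dx^2 + dy^2 + dz^2 = 9 + 100 + 4 = 113
d = sqrt(113)
d = 10.6301
10.6301 units


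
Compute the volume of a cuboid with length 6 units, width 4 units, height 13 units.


Shape: rectangular prism
l = 6 units, w = 4 units, h = 13 units
Formula: V = l * w * h
V = 6 * 4 * 13
V = 24 * 13
V = 312
312 units^3


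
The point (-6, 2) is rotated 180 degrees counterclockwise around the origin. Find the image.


Transformation: rotation about the origin
Original point: (-6, 2)
Rule for 180 deg: (x, y) -> (-x, -y)
Apply: (-6, 2) -> (6, -2)
(6, -2)


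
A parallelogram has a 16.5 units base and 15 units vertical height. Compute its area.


Shape: parallelogram
Base b = 16.5 units, Height h = 15 units
Formula: A = b * h
A = 16.5 * 15
A = 247.5
247.5 units^2


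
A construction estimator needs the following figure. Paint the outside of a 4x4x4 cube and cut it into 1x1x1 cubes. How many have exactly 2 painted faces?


Large cube: 4 x 4 x 4, cut into unit cubes.
n = 4, so n - 2 = 2
Cubes with 2 painted faces lie along the edges, excluding corners.
A cube has 12 edges; each contributes (n - 2) = 2 such cubes.
Count = 12 * 2 = 24
24 unit cubes


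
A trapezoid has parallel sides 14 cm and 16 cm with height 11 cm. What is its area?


Shape: trapezoid
Parallel sides a = 14 cm, b = 16 cm; Height h = 11 cm
Formula: A = (a + b) * h / 2
a + b = 14 + 16 = 30
A = 30 * 11 / 2
A = 330 / 2
A = 165
165 cm^2


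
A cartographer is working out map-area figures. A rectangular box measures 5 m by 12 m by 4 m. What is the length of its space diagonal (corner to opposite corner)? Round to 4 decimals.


Shape: rectangular box (space diagonal)
l = 5 m, w = 12 m, h = 4 m
Visualize: the diagonal of the base, then a right triangle with that diagonal and the height.
Formula: d = sqrt(l^2 + w^2 + h^2)
l^2 + w^2 + h^2 = 25 + 144 + 16 = 185
d = sqrt(185)
d = 13.6015
13.6015 m


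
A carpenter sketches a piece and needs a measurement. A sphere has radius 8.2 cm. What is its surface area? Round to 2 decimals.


Shape: sphere
Radius r = 8.2 cm
Formula: SA = 4 * pi * r^2
r^2 = 67.24
SA = 4 * pi * 67.24
SA = 268.96 * pi
SA = 844.96
844.96 cm^2


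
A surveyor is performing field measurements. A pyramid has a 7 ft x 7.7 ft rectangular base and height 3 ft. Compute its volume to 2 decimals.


Shape: rectangular pyramid
Base: 7 ft x 7.7 ft, Height h = 3 ft
Formula: V = (1/3) * base_area * h
base_area = 7 * 7.7 = 53.9
base_area * h = 53.9 * 3 = 161.7
V = 161.7 / 3
V = 53.9
53.9 ft^3


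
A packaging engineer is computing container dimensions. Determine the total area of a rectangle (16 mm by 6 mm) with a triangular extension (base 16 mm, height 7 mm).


Composite shape: rectangle + triangle
Rectangle area = 16 * 6 = 96
Triangle area = 0.5 * 16 * 7 = 56
Total = 96 + 56
Total = 152
152 mm^2


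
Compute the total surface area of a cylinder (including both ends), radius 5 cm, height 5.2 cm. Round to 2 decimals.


Shape: closed cylinder
Radius r = 5 cm, Height h = 5.2 cm
Formula: SA = 2*pi*r^2 + 2*pi*r*h = 2*pi*r*(r + h)
r + h = 10.2
2 * r * (r + h) = 2 * 5 * 10.2 = 102
SA = 102 * pi
SA = 320.44
320.44 cm^2


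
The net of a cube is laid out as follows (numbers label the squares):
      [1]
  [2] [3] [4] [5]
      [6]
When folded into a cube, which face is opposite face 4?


Net: cross layout. Take square 3 as the base (bottom).
Fold the four squares in the horizontal row up around 3: 2 -> left, 4 -> right, 5 wraps to the top.
Fold 1 and 6 up from 3: 1 -> back, 6 -> front.
Opposite pairs are therefore: (1, 6), (2, 4), (3, 5).
Face 4 is opposite face 2.
face 2


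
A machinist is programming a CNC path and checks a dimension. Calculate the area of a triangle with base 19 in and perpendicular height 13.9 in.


Shape: triangle
Base b = 19 in, Height h = 13.9 in
Formula: A = (1/2) * b * h
A = 0.5 * 19 * 13.9
A = 0.5 * 264.1
A = 132.05
132.05 in^2


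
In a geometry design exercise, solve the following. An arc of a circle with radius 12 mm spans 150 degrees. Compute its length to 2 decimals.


Shape: circular arc
Radius r = 12 mm, Angle = 150 degrees
Formula: L = (angle/360) * 2 * pi * r
2 * pi * r = 24 * pi
L = (150/360) * 24 * pi
L = 10 * pi
L = 31.42
31.42 mm


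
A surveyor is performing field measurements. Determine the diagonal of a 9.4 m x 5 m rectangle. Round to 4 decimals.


Shape: rectangle (diagonal via Pythagoras)
Sides: 9.4 m and 5 m
Formula: d = sqrt(l^2 + w^2)
l^2 = 88.36, w^2 = 25
l^2 + w^2 = 113.36
d = sqrt(113.36)
d = 10.6471
10.6471 m


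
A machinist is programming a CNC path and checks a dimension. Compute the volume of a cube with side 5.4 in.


Shape: cube
Side s = 5.4 in
Formula: V = s^3
V = 5.4 * 5.4 * 5.4
V = 29.16 * 5.4
V = 157.464
157.464 in^3


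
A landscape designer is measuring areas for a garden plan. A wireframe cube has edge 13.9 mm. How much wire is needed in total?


Shape: cube
Side s = 13.9 mm
A cube has 12 edges, all equal.
Formula: total edge length = 12 * s
Total = 12 * 13.9
Total = 166.8
166.8 mm


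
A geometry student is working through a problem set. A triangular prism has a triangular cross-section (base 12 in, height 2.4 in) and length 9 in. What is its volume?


Shape: triangular prism
Triangle base = 12 in, triangle height = 2.4 in, prism length L = 9 in
Formula: V = (1/2 * b * h_tri) * L
Cross-section area = 0.5 * 12 * 2.4 = 14.4
V = 14.4 * 9
V = 129.6
129.6 in^3


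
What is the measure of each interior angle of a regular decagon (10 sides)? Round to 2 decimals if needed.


Shape: regular decagon (10 sides)
Formula: interior angle = (n - 2) * 180 / n
(n - 2) = 8
(n - 2) * 180 = 1440
angle = 1440 / 10
angle = 144
144 degrees


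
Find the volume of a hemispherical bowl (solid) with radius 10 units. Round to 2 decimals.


Shape: hemisphere (half of a sphere)
Radius r = 10 units
Formula: V = (1/2) * (4/3) * pi * r^3 = (2/3) * pi * r^3
r^3 = 1000
(2/3) * 1000 = 666.666667
V = 666.666667 * pi
V = 2094.4
2094.4 units^3


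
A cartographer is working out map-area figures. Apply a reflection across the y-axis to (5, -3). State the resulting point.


Transformation: reflection
Original point: (5, -3)
Rule for reflection over the y-axis: (x, y) -> (-x, y)
Apply: (5, -3) -> (-5, -3)
(-5, -3)


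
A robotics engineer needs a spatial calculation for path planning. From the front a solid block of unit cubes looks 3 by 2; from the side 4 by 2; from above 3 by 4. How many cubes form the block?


Orthographic views of a solid rectangular block:
Front view 3 x 2 -> length = 3, height = 2
Side view 4 x 2 -> width = 4, height = 2 (consistent)
Top view 3 x 4 -> confirms length = 3, width = 4
The block is 3 x 4 x 2.
Total unit cubes = 3 * 4 * 2 = 24
24 unit cubes


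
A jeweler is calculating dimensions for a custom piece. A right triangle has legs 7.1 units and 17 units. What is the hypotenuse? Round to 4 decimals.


Shape: right triangle
Legs a = 7.1 units, b = 17 units
Formula: c = sqrt(a^2 + b^2)
a^2 = 50.41, b^2 = 289
a^2 + b^2 = 339.41
c = sqrt(339.41)
c = 18.4231
18.4231 units


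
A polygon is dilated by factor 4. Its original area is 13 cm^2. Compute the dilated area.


Linear scale factor k = 4
Original area = 13 cm^2
Rule: under a linear scaling by k, areas scale by k^2.
k^2 = 4^2 = 16
New area = 13 * 16
New area = 208
208 cm^2


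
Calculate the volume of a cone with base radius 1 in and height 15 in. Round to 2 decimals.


Shape: cone
Radius r = 1 in, Height h = 15 in
Formula: V = (1/3) * pi * r^2 * h
r^2 = 1
pi * r^2 * h = pi * 1 * 15 = 15 * pi
V = 15 * pi / 3
V = 15.71
15.71 in^3


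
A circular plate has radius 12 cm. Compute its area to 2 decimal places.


Shape: circle
Radius r = 12 cm
Formula: A = pi * r^2
r^2 = 12^2 = 144
A = pi * 144
A = 452.39
452.39 cm^2


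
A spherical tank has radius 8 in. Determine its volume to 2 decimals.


Shape: sphere
Radius r = 8 in
Formula: V = (4/3) * pi * r^3
r^3 = 512
(4/3) * 512 = 682.666667
V = 682.666667 * pi
V = 2144.66
2144.66 in^3


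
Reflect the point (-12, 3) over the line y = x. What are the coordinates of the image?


Transformation: reflection
Original point: (-12, 3)
Rule for reflection over y = x: (x, y) -> (y, x)
Apply: (-12, 3) -> (3, -12)
(3, -12)


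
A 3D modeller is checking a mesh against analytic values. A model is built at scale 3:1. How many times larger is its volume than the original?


Linear scale factor k = 3
Rule: under a linear scaling by k, volumes scale by k^3.
k^3 = 3 * 3 * 3
k^3 = 9 * 3
k^3 = 27
Volume scales by a factor of 27.
27 (dimensionless)


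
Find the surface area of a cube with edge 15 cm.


Shape: cube
Side s = 15 cm
A cube has 6 square faces.
Formula: SA = 6 * s^2
s^2 = 225
SA = 6 * 225
SA = 1350
1350 cm^2


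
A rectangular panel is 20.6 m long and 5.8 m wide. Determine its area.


Shape: rectangle
Length l = 20.6 m, Width w = 5.8 m
Formula: A = l * w
A = 20.6 * 5.8
A = 119.48
119.48 m^2


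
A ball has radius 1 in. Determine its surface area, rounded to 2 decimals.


Shape: sphere
Radius r = 1 in
Formula: SA = 4 * pi * r^2
r^2 = 1
SA = 4 * pi * 1
SA = 4 * pi
SA = 12.57
12.57 in^2


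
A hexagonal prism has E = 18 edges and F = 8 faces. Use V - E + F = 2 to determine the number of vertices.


Polyhedron: hexagonal prism
Euler's formula for convex polyhedra: V - E + F = 2
Given: E = 18 edges and F = 8 faces
Solve for V:
V = 2 + E - F = 2 + 18 - 8 = 12
12 vertices


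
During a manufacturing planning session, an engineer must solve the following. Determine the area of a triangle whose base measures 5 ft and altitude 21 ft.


Shape: triangle
Base b = 5 ft, Height h = 21 ft
Formula: A = (1/2) * b * h
A = 0.5 * 5 * 21
A = 0.5 * 105
A = 52.5
52.5 ft^2


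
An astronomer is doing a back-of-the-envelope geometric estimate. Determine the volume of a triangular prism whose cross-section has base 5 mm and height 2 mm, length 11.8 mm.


Shape: triangular prism
Triangle base = 5 mm, triangle height = 2 mm, prism length L = 11.8 mm
Formula: V = (1/2 * b * h_tri) * L
Cross-section area = 0.5 * 5 * 2 = 5
V = 5 * 11.8
V = 59
59 mm^3


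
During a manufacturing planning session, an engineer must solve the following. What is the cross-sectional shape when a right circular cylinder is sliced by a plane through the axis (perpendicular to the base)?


Solid: right circular cylinder
Cutting plane: through the axis (perpendicular to the base)
Visualize the intersection of the plane with the solid's surface.
The boundary of the cut region is a rectangle.
rectangle


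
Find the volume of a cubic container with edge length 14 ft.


Shape: cube
Side s = 14 ft
Formula: V = s^3
V = 14 * 14 * 14
V = 196 * 14
V = 2744
2744 ft^3


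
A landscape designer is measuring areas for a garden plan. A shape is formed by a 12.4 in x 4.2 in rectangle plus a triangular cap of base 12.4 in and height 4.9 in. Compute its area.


Composite shape: rectangle + triangle
Rectangle area = 12.4 * 4.2 = 52.08
Triangle area = 0.5 * 12.4 * 4.9 = 30.38
Total = 52.08 + 30.38
Total = 82.46
82.46 in^2


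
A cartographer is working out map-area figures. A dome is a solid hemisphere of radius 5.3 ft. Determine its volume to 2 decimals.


Shape: hemisphere (half of a sphere)
Radius r = 5.3 ft
Formula: V = (1/2) * (4/3) * pi * r^3 = (2/3) * pi * r^3
r^3 = 148.877
(2/3) * 148.877 = 99.251333
V = 99.251333 * pi
V = 311.81
311.81 ft^3


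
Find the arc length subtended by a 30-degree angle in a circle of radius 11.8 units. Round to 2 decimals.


Shape: circular arc
Radius r = 11.8 units, Angle = 30 degrees
Formula: L = (angle/360) * 2 * pi * r
2 * pi * r = 23.6 * pi
L = (30/360) * 23.6 * pi
L = 1.966667 * pi
L = 6.18
6.18 units


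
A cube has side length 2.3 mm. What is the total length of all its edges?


Shape: cube
Side s = 2.3 mm
A cube has 12 edges, all equal.
Formula: total edge length = 12 * s
Total = 12 * 2.3
Total = 27.6
27.6 mm


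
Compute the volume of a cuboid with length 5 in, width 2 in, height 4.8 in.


Shape: rectangular prism
l = 5 in, w = 2 in, h = 4.8 in
Formula: V = l * w * h
V = 5 * 2 * 4.8
V = 10 * 4.8
V = 48
48 in^3


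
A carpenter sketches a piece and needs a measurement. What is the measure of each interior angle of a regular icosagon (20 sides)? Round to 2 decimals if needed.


Shape: regular icosagon (20 sides)
Formula: interior angle = (n - 2) * 180 / n
(n - 2) = 18
(n - 2) * 180 = 3240
angle = 3240 / 20
angle = 162
162 degrees


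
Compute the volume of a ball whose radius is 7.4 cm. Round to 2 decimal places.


Shape: sphere
Radius r = 7.4 cm
Formula: V = (4/3) * pi * r^3
r^3 = 405.224
(4/3) * 405.224 = 540.298667
V = 540.298667 * pi
V = 1697.4
1697.4 cm^3


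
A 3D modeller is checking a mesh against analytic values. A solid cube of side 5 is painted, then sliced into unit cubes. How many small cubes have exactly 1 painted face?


Large cube: 5 x 5 x 5, cut into unit cubes.
n = 5, so n - 2 = 3
Cubes with 1 painted face lie in the interior of each face.
A cube has 6 faces; each contributes (n - 2)^2 = 9 such cubes.
Count = 6 * 9 = 54
54 unit cubes


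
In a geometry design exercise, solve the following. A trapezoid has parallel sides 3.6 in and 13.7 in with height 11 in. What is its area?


Shape: trapezoid
Parallel sides a = 3.6 in, b = 13.7 in; Height h = 11 in
Formula: A = (a + b) * h / 2
a + b = 3.6 + 13.7 = 17.3
A = 17.3 * 11 / 2
A = 190.3 / 2
A = 95.15
95.15 in^2


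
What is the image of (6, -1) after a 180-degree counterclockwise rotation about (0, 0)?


Transformation: rotation about the origin
Original point: (6, -1)
Rule for 180 deg: (x, y) -> (-x, -y)
Apply: (6, -1) -> (-6, 1)
(-6, 1)


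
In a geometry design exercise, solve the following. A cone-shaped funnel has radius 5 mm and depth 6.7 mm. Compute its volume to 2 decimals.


Shape: cone
Radius r = 5 mm, Height h = 6.7 mm
Formula: V = (1/3) * pi * r^2 * h
r^2 = 25
pi * r^2 * h = pi * 25 * 6.7 = 167.5 * pi
V = 167.5 * pi / 3
V = 175.41
175.41 mm^3


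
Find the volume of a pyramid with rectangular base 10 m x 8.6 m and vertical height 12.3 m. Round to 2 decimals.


Shape: rectangular pyramid
Base: 10 m x 8.6 m, Height h = 12.3 m
Formula: V = (1/3) * base_area * h
base_area = 10 * 8.6 = 86
base_area * h = 86 * 12.3 = 1057.8
V = 1057.8 / 3
V = 352.6
352.6 m^3


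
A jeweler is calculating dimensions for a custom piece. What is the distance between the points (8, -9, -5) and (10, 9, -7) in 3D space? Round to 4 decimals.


3D distance between two points
P1 = (8, -9, -5), P2 = (10, 9, -7)
Formula: d = sqrt((x2-x1)^2 + (y2-y1)^2 + (z2-z1)^2)
dx = 10 - 8 = 2
dy = 9 - -9 = 18
dz = -7 - -5 = -2
dx^2 + dy^2 + dz^2 = 4 + 324 + 4 = 332
d = sqrt(332)
d = 18.2209
18.2209 units


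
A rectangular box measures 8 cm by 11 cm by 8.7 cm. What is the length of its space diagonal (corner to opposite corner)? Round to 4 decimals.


Shape: rectangular box (space diagonal)
l = 8 cm, w = 11 cm, h = 8.7 cm
Visualize: the diagonal of the base, then a right triangle with that diagonal and the height.
Formula: d = sqrt(l^2 + w^2 + h^2)
l^2 + w^2 + h^2 = 64 + 121 + 75.69 = 260.69
d = sqrt(260.69)
d = 16.1459
16.1459 cm


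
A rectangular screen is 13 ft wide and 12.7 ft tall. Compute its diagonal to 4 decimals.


Shape: rectangle (diagonal via Pythagoras)
Sides: 13 ft and 12.7 ft
Formula: d = sqrt(l^2 + w^2)
l^2 = 169, w^2 = 161.29
l^2 + w^2 = 330.29
d = sqrt(330.29)
d = 18.1739
18.1739 ft


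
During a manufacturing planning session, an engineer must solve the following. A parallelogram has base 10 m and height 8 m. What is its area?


Shape: parallelogram
Base b = 10 m, Height h = 8 m
Formula: A = b * h
A = 10 * 8
A = 80
80 m^2


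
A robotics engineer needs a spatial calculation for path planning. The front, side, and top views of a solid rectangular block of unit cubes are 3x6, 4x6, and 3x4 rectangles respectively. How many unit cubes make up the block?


Orthographic views of a solid rectangular block:
Front view 3 x 6 -> length = 3, height = 6
Side view 4 x 6 -> width = 4, height = 6 (consistent)
Top view 3 x 4 -> confirms length = 3, width = 4
The block is 3 x 4 x 6.
Total unit cubes = 3 * 4 * 6 = 72
72 unit cubes


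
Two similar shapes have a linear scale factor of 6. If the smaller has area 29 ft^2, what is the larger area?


Linear scale factor k = 6
Original area = 29 ft^2
Rule: under a linear scaling by k, areas scale by k^2.
k^2 = 6^2 = 36
New area = 29 * 36
New area = 1044
1044 ft^2


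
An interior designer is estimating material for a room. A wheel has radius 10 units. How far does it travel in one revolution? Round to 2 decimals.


Shape: circle
Radius r = 10 units
Formula: C = 2 * pi * r
C = 2 * pi * 10
C = 20 * pi
C = 62.83
62.83 units


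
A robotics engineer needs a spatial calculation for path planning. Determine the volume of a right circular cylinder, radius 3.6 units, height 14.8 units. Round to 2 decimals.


Shape: cylinder
Radius r = 3.6 units, Height h = 14.8 units
Formula: V = pi * r^2 * h
r^2 = 12.96
V = pi * 12.96 * 14.8
V = 191.808 * pi
V = 602.58
602.58 units^3


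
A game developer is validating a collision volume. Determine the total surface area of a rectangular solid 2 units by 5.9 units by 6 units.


Shape: rectangular prism
l = 2 units, w = 5.9 units, h = 6 units
Formula: SA = 2(lw + lh + wh)
lw = 11.8, lh = 12, wh = 35.4
lw + lh + wh = 59.2
SA = 2 * 59.2
SA = 118.4
118.4 units^2


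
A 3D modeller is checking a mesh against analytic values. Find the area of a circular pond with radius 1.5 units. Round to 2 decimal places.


Shape: circle
Radius r = 1.5 units
Formula: A = pi * r^2
r^2 = 1.5^2 = 2.25
A = pi * 2.25
A = 7.07
7.07 units^2


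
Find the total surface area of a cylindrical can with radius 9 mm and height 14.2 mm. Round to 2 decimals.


Shape: closed cylinder
Radius r = 9 mm, Height h = 14.2 mm
Formula: SA = 2*pi*r^2 + 2*pi*r*h = 2*pi*r*(r + h)
r + h = 23.2
2 * r * (r + h) = 2 * 9 * 23.2 = 417.6
SA = 417.6 * pi
SA = 1311.93
1311.93 mm^2


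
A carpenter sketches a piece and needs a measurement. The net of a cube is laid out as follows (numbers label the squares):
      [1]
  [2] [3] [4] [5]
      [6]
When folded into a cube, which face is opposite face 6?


Net: cross layout. Take square 3 as the base (bottom).
Fold the four squares in the horizontal row up around 3: 2 -> left, 4 -> right, 5 wraps to the top.
Fold 1 and 6 up from 3: 1 -> back, 6 -> front.
Opposite pairs are therefore: (1, 6), (2, 4), (3, 5).
Face 6 is opposite face 1.
face 1
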